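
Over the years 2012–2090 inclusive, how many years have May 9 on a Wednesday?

11

Track May 9's weekday year by year (advancing +1, or +2 across a Feb 29):
  2012: Wed ✓  2013: Thu (+1)  2014: Fri (+1)  2015: Sat (+1)  2016: Mon (+2)
  2017: Tue (+1)  2018: Wed (+1) ✓  2019: Thu (+1)  2020: Sat (+2)  2021: Sun (+1)
  2022: Mon (+1)  2023: Tue (+1)  2024: Thu (+2)  2025: Fri (+1)  … (51 more years) …
  2077: Sun (+1)  2078: Mon (+1)  2079: Tue (+1)  2080: Thu (+2)  2081: Fri (+1)
  2082: Sat (+1)  2083: Sun (+1)  2084: Tue (+2)  2085: Wed (+1) ✓  2086: Thu (+1)
  2087: Fri (+1)  2088: Sun (+2)  2089: Mon (+1)  2090: Tue (+1)
Wednesday years: 2012, 2018, 2029, 2035, 2040, 2046, 2057, 2063, 2068, 2074, 2085 — 11 in total.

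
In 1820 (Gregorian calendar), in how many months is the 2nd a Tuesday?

Check the 2nd of each month of 1820: Jan 2: Sun, Feb 2: Wed, Mar 2: Thu, Apr 2: Sun, May 2: Tue, Jun 2: Fri, Jul 2: Sun, Aug 2: Wed, Sep 2: Sat, Oct 2: Mon, Nov 2: Thu, Dec 2: Sat.
Tuesday occurs in May — 1 month.

1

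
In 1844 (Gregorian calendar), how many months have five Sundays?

A month of length L has five Sundays iff its first Sunday is on day ≤ L−28 (so day 1–3 in a 31-day month, 1–2 in a 30-day month, day 1 in a leap February).
Checking each month of 1844: Jan starts Mon (31d); Feb starts Thu (29d); Mar starts Fri (31d) ✓; Apr starts Mon (30d); May starts Wed (31d); Jun starts Sat (30d) ✓; Jul starts Mon (31d); Aug starts Thu (31d); Sep starts Sun (30d) ✓; Oct starts Tue (31d); Nov starts Fri (30d); Dec starts Sun (31d) ✓.
Five-Sunday months: March, June, September, December → 4.

4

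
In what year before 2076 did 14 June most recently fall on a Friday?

2075

From one year to the next, a fixed date's weekday advances by 1, or by 2 when a Feb 29 lies between the two dates.
2076: June 14 is Sunday.
2075: Friday (−2)
14 June falls on a Friday in 2075.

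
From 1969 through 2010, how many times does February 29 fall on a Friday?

2

Leap years in 1969–2010: 10 of them.
Feb 29 weekday advances by 5 (mod 7) from one leap year to the next four years later (or differs when a century non-leap intervenes).
Leap-day weekdays: 1972:Tue 1976:Sun 1980:Fri✓ 1984:Wed 1988:Mon 1992:Sat 1996:Thu 2000:Tue 2004:Sun 2008:Fri✓
Friday: 1980, 2008 → 2.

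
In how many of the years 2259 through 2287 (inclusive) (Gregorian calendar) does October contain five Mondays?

13

October has 31 days; it has five Mondays when Monday falls among the first (month-length − 28) days — i.e. when October 1 is one of Monday/Sunday/Saturday.
October 1 by year: 2259:Sat✓ 2260:Mon✓ 2261:Tue 2262:Wed 2263:Thu 2264:Sat✓ 2265:Sun✓ 2266:Mon✓ 2267:Tue 2268:Thu 2269:Fri 2270:Sat✓ 2271:Sun✓ 2272:Tue 2273:Wed 2274:Thu 2275:Fri 2276:Sun✓ 2277:Mon✓ 2278:Tue 2279:Wed 2280:Fri 2281:Sat✓ 2282:Sun✓ 2283:Mon✓ 2284:Wed 2285:Thu 2286:Fri 2287:Sat✓
Years with five Mondays: 2259, 2260, 2264, 2265, 2266, 2270, 2271, 2276, 2277, 2281, 2282, 2283, 2287 → 13.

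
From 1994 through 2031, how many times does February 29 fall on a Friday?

Leap years in 1994–2031: 9 of them.
Feb 29 weekday advances by 5 (mod 7) from one leap year to the next four years later (or differs when a century non-leap intervenes).
Leap-day weekdays: 1996:Thu 2000:Tue 2004:Sun 2008:Fri✓ 2012:Wed 2016:Mon 2020:Sat 2024:Thu 2028:Tue
Friday: 2008 → 1.

1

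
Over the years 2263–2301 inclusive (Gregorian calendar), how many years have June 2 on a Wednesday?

Track June 2's weekday year by year (advancing +1, or +2 across a Feb 29):
  2263: Tue  2264: Thu (+2)  2265: Fri (+1)  2266: Sat (+1)  2267: Sun (+1)
  2268: Tue (+2)  2269: Wed (+1) ✓  2270: Thu (+1)  2271: Fri (+1)  2272: Sun (+2)
  2273: Mon (+1)  2274: Tue (+1)  2275: Wed (+1) ✓  2276: Fri (+2)  … (11 more years) …
  2288: Sat (+2)  2289: Sun (+1)  2290: Mon (+1)  2291: Tue (+1)  2292: Thu (+2)
  2293: Fri (+1)  2294: Sat (+1)  2295: Sun (+1)  2296: Tue (+2)  2297: Wed (+1) ✓
  2298: Thu (+1)  2299: Fri (+1)  2300: Sat (+1)  2301: Sun (+1)
Wednesday years: 2269, 2275, 2280, 2286, 2297 — 5 in total.

5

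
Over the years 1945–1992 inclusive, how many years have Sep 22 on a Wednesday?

6

Track Sep 22's weekday year by year (advancing +1, or +2 across a Feb 29):
  1945: Sat  1946: Sun (+1)  1947: Mon (+1)  1948: Wed (+2) ✓  1949: Thu (+1)
  1950: Fri (+1)  1951: Sat (+1)  1952: Mon (+2)  1953: Tue (+1)  1954: Wed (+1) ✓
  1955: Thu (+1)  1956: Sat (+2)  1957: Sun (+1)  1958: Mon (+1)  … (20 more years) …
  1979: Sat (+1)  1980: Mon (+2)  1981: Tue (+1)  1982: Wed (+1) ✓  1983: Thu (+1)
  1984: Sat (+2)  1985: Sun (+1)  1986: Mon (+1)  1987: Tue (+1)  1988: Thu (+2)
  1989: Fri (+1)  1990: Sat (+1)  1991: Sun (+1)  1992: Tue (+2)
Wednesday years: 1948, 1954, 1965, 1971, 1976, 1982 — 6 in total.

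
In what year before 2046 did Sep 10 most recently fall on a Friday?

2038

From one year to the next, a fixed date's weekday advances by 1, or by 2 when a Feb 29 lies between the two dates.
2046: September 10 is Monday.
2045: Sunday (−1)
2044: Saturday (−1)
2043: Thursday (−2)
2042: Wednesday (−1)
2041: Tuesday (−1)
2040: Monday (−1)
2039: Saturday (−2)
2038: Friday (−1)
Sep 10 falls on a Friday in 2038.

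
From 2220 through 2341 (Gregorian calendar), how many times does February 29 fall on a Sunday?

Leap years in 2220–2341: 30 of them.
Feb 29 weekday advances by 5 (mod 7) from one leap year to the next four years later (or differs when a century non-leap intervenes).
Leap-day weekdays: 2220:Tue 2224:Sun✓ 2228:Fri 2232:Wed 2236:Mon 2240:Sat 2244:Thu 2248:Tue 2252:Sun✓ 2256:Fri 2260:Wed 2264:Mon 2268:Sat …(4 more)… 2288:Wed 2292:Mon 2296:Sat 2304:Mon 2308:Sat 2312:Thu 2316:Tue 2320:Sun✓ 2324:Fri 2328:Wed 2332:Mon 2336:Sat 2340:Thu
Sunday: 2224, 2252, 2280, 2320 → 4.

4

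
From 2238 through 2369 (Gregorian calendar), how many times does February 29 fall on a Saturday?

Leap years in 2238–2369: 32 of them.
Feb 29 weekday advances by 5 (mod 7) from one leap year to the next four years later (or differs when a century non-leap intervenes).
Leap-day weekdays: 2240:Sat✓ 2244:Thu 2248:Tue 2252:Sun 2256:Fri 2260:Wed 2264:Mon 2268:Sat✓ 2272:Thu 2276:Tue 2280:Sun 2284:Fri 2288:Wed …(6 more)… 2320:Sun 2324:Fri 2328:Wed 2332:Mon 2336:Sat✓ 2340:Thu 2344:Tue 2348:Sun 2352:Fri 2356:Wed 2360:Mon 2364:Sat✓ 2368:Thu
Saturday: 2240, 2268, 2296, 2308, 2336, 2364 → 6.

6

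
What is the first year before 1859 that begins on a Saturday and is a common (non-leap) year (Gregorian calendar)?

Jan 1 advances by 2 weekdays after a leap year and by 1 after a common year.
1859: Jan 1 is Saturday.
1858: Friday
1857: Thursday
1856: Tuesday (leap)
1855: Monday
1854: Sunday
1853: Saturday
1853 begins on a Saturday and is a common year.

1853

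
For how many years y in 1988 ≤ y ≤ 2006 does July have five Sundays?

July has 31 days; it has five Sundays when Sunday falls among the first (month-length − 28) days — i.e. when July 1 is one of Sunday/Saturday/Friday.
July 1 by year: 1988:Fri✓ 1989:Sat✓ 1990:Sun✓ 1991:Mon 1992:Wed 1993:Thu 1994:Fri✓ 1995:Sat✓ 1996:Mon 1997:Tue 1998:Wed 1999:Thu 2000:Sat✓ 2001:Sun✓ 2002:Mon 2003:Tue 2004:Thu 2005:Fri✓ 2006:Sat✓
Years with five Sundays: 1988, 1989, 1990, 1994, 1995, 2000, 2001, 2005, 2006 → 9.

9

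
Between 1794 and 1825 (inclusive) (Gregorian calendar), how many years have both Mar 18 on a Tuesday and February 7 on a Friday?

Check each year's weekday for Mar 18 and February 7:
  1794: Tue/Fri ✓  1795: Wed/Sat  1796: Fri/Sun  1797: Sat/Tue  1798: Sun/Wed  1799: Mon/Thu  1800: Tue/Fri ✓  1801: Wed/Sat  1802: Thu/Sun  1803: Fri/Mon  1804: Sun/Tue  1805: Mon/Thu  1806: Tue/Fri ✓  1807: Wed/Sat  …(4 more)…  1812: Wed/Fri  1813: Thu/Sun  1814: Fri/Mon  1815: Sat/Tue  1816: Mon/Wed  1817: Tue/Fri ✓  1818: Wed/Sat  1819: Thu/Sun  1820: Sat/Mon  1821: Sun/Wed  1822: Mon/Thu  1823: Tue/Fri ✓  1824: Thu/Sat  1825: Fri/Mon
Both conditions hold in: 1794, 1800, 1806, 1817, 1823 — 5.

5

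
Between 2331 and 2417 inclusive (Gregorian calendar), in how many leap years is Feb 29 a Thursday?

Leap years in 2331–2417: 22 of them.
Feb 29 weekday advances by 5 (mod 7) from one leap year to the next four years later (or differs when a century non-leap intervenes).
Leap-day weekdays: 2332:Mon 2336:Sat 2340:Thu✓ 2344:Tue 2348:Sun 2352:Fri 2356:Wed 2360:Mon 2364:Sat 2368:Thu✓ 2372:Tue 2376:Sun 2380:Fri 2384:Wed 2388:Mon 2392:Sat 2396:Thu✓ 2400:Tue 2404:Sun 2408:Fri 2412:Wed 2416:Mon
Thursday: 2340, 2368, 2396 → 3.

3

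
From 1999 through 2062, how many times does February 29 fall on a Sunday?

3

Leap years in 1999–2062: 16 of them.
Feb 29 weekday advances by 5 (mod 7) from one leap year to the next four years later (or differs when a century non-leap intervenes).
Leap-day weekdays: 2000:Tue 2004:Sun✓ 2008:Fri 2012:Wed 2016:Mon 2020:Sat 2024:Thu 2028:Tue 2032:Sun✓ 2036:Fri 2040:Wed 2044:Mon 2048:Sat 2052:Thu 2056:Tue 2060:Sun✓
Sunday: 2004, 2032, 2060 → 3.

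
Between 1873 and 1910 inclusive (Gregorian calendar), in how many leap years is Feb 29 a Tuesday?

1

Leap years in 1873–1910: 8 of them.
Feb 29 weekday advances by 5 (mod 7) from one leap year to the next four years later (or differs when a century non-leap intervenes).
Leap-day weekdays: 1876:Tue✓ 1880:Sun 1884:Fri 1888:Wed 1892:Mon 1896:Sat 1904:Mon 1908:Sat
Tuesday: 1876 → 1.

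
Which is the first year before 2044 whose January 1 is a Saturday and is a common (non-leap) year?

Jan 1 advances by 2 weekdays after a leap year and by 1 after a common year.
2044: Jan 1 is Friday (leap).
2043: Thursday
2042: Wednesday
2041: Tuesday
2040: Sunday (leap)
2039: Saturday
2039 begins on a Saturday and is a common year.

2039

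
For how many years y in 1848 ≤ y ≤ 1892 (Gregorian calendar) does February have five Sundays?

February has 28 days (29 in leap years); it has five Sundays when Sunday falls among the first (month-length − 28) days — i.e. when February 1 is Sunday in a leap year (never in a common year).
February 1 by year: 1848:Tue 1849:Thu 1850:Fri 1851:Sat 1852:Sun✓ 1853:Tue 1854:Wed 1855:Thu 1856:Fri 1857:Sun 1858:Mon 1859:Tue 1860:Wed 1861:Fri 1862:Sat …(15 more)… 1878:Fri 1879:Sat 1880:Sun✓ 1881:Tue 1882:Wed 1883:Thu 1884:Fri 1885:Sun 1886:Mon 1887:Tue 1888:Wed 1889:Fri 1890:Sat 1891:Sun 1892:Mon
Years with five Sundays: 1852, 1880 → 2.

2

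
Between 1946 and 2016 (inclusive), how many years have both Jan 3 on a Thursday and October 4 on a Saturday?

3

Check each year's weekday for Jan 3 and October 4:
  1946: Thu/Fri  1947: Fri/Sat  1948: Sat/Mon  1949: Mon/Tue  1950: Tue/Wed  1951: Wed/Thu  1952: Thu/Sat ✓  1953: Sat/Sun  1954: Sun/Mon  1955: Mon/Tue  1956: Tue/Thu  1957: Thu/Fri  1958: Fri/Sat  1959: Sat/Sun  …(43 more)…  2003: Fri/Sat  2004: Sat/Mon  2005: Mon/Tue  2006: Tue/Wed  2007: Wed/Thu  2008: Thu/Sat ✓  2009: Sat/Sun  2010: Sun/Mon  2011: Mon/Tue  2012: Tue/Thu  2013: Thu/Fri  2014: Fri/Sat  2015: Sat/Sun  2016: Sun/Tue
Both conditions hold in: 1952, 1980, 2008 — 3.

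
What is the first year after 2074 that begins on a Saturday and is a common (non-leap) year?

2078

Jan 1 advances by 2 weekdays after a leap year and by 1 after a common year.
2074: Jan 1 is Monday.
2075: Tuesday
2076: Wednesday (leap)
2077: Friday
2078: Saturday
2078 begins on a Saturday and is a common year.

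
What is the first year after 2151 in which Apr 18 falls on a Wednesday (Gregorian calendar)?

From one year to the next, a fixed date's weekday advances by 1, or by 2 when a Feb 29 lies between the two dates.
2151: April 18 is Sunday.
2152: Tuesday (+2)
2153: Wednesday (+1)
Apr 18 falls on a Wednesday in 2153.

2153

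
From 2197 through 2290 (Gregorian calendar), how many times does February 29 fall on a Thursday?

Leap years in 2197–2290: 22 of them.
Feb 29 weekday advances by 5 (mod 7) from one leap year to the next four years later (or differs when a century non-leap intervenes).
Leap-day weekdays: 2204:Wed 2208:Mon 2212:Sat 2216:Thu✓ 2220:Tue 2224:Sun 2228:Fri 2232:Wed 2236:Mon 2240:Sat 2244:Thu✓ 2248:Tue 2252:Sun 2256:Fri 2260:Wed 2264:Mon 2268:Sat 2272:Thu✓ 2276:Tue 2280:Sun 2284:Fri 2288:Wed
Thursday: 2216, 2244, 2272 → 3.

3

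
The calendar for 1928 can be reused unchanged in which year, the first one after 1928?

Two years share a calendar iff Jan 1 falls on the same weekday and both are leap or both are common. 1928: Jan 1 is Sunday, leap year.
1929: Jan 1 Tuesday, common
1930: Jan 1 Wednesday, common
1931: Jan 1 Thursday, common
1932: Jan 1 Friday, leap
1933: Jan 1 Sunday, common
1934: Jan 1 Monday, common
1935: Jan 1 Tuesday, common
1936: Jan 1 Wednesday, leap
1937: Jan 1 Friday, common
1938: Jan 1 Saturday, common
1939: Jan 1 Sunday, common
1940: Jan 1 Monday, leap
1941: Jan 1 Wednesday, common
1942: Jan 1 Thursday, common
1943: Jan 1 Friday, common
1944: Jan 1 Saturday, leap
1945: Jan 1 Monday, common
1946: Jan 1 Tuesday, common
1947: Jan 1 Wednesday, common
1948: Jan 1 Thursday, leap
1949: Jan 1 Saturday, common
1950: Jan 1 Sunday, common
1951: Jan 1 Monday, common
1952: Jan 1 Tuesday, leap
1953: Jan 1 Thursday, common
1954: Jan 1 Friday, common
1955: Jan 1 Saturday, common
1956: Jan 1 Sunday, leap
1956 matches on both conditions.

1956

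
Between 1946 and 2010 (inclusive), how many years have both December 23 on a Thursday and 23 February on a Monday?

3

Check each year's weekday for December 23 and 23 February:
  1946: Mon/Sat  1947: Tue/Sun  1948: Thu/Mon ✓  1949: Fri/Wed  1950: Sat/Thu  1951: Sun/Fri  1952: Tue/Sat  1953: Wed/Mon  1954: Thu/Tue  1955: Fri/Wed  1956: Sun/Thu  1957: Mon/Sat  1958: Tue/Sun  1959: Wed/Mon  …(37 more)…  1997: Tue/Sun  1998: Wed/Mon  1999: Thu/Tue  2000: Sat/Wed  2001: Sun/Fri  2002: Mon/Sat  2003: Tue/Sun  2004: Thu/Mon ✓  2005: Fri/Wed  2006: Sat/Thu  2007: Sun/Fri  2008: Tue/Sat  2009: Wed/Mon  2010: Thu/Tue
Both conditions hold in: 1948, 1976, 2004 — 3.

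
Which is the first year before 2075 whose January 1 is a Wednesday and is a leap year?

Jan 1 advances by 2 weekdays after a leap year and by 1 after a common year.
2075: Jan 1 is Tuesday.
2074: Monday
2073: Sunday
2072: Friday (leap)
2071: Thursday
2070: Wednesday
2069: Tuesday
2068: Sunday (leap)
2067: Saturday
2066: Friday
2065: Thursday
2064: Tuesday (leap)
2063: Monday
2062: Sunday
2061: Saturday
2060: Thursday (leap)
2059: Wednesday
2058: Tuesday
2057: Monday
2056: Saturday (leap)
2055: Friday
2054: Thursday
2053: Wednesday
2052: Monday (leap)
2051: Sunday
2050: Saturday
2049: Friday
2048: Wednesday (leap)
2048 begins on a Wednesday and is a leap year.

2048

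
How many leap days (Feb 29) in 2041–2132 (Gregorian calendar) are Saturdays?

3

Leap years in 2041–2132: 22 of them.
Feb 29 weekday advances by 5 (mod 7) from one leap year to the next four years later (or differs when a century non-leap intervenes).
Leap-day weekdays: 2044:Mon 2048:Sat✓ 2052:Thu 2056:Tue 2060:Sun 2064:Fri 2068:Wed 2072:Mon 2076:Sat✓ 2080:Thu 2084:Tue 2088:Sun 2092:Fri 2096:Wed 2104:Fri 2108:Wed 2112:Mon 2116:Sat✓ 2120:Thu 2124:Tue 2128:Sun 2132:Fri
Saturday: 2048, 2076, 2116 → 3.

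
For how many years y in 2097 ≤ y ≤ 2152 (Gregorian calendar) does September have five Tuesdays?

September has 30 days; it has five Tuesdays when Tuesday falls among the first (month-length − 28) days — i.e. when September 1 is one of Tuesday/Monday.
September 1 by year: 2097:Sun 2098:Mon✓ 2099:Tue✓ 2100:Wed 2101:Thu 2102:Fri 2103:Sat 2104:Mon✓ 2105:Tue✓ 2106:Wed 2107:Thu 2108:Sat 2109:Sun 2110:Mon✓ 2111:Tue✓ …(26 more)… 2138:Mon✓ 2139:Tue✓ 2140:Thu 2141:Fri 2142:Sat 2143:Sun 2144:Tue✓ 2145:Wed 2146:Thu 2147:Fri 2148:Sun 2149:Mon✓ 2150:Tue✓ 2151:Wed 2152:Fri
Years with five Tuesdays: 2098, 2099, 2104, 2105, 2110, 2111, 2116, 2121, 2122, 2127, 2132, 2133, 2138, 2139, 2144, 2149, 2150 → 17.

17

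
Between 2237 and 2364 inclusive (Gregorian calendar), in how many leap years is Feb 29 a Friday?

4

Leap years in 2237–2364: 31 of them.
Feb 29 weekday advances by 5 (mod 7) from one leap year to the next four years later (or differs when a century non-leap intervenes).
Leap-day weekdays: 2240:Sat 2244:Thu 2248:Tue 2252:Sun 2256:Fri✓ 2260:Wed 2264:Mon 2268:Sat 2272:Thu 2276:Tue 2280:Sun 2284:Fri✓ 2288:Wed …(5 more)… 2316:Tue 2320:Sun 2324:Fri✓ 2328:Wed 2332:Mon 2336:Sat 2340:Thu 2344:Tue 2348:Sun 2352:Fri✓ 2356:Wed 2360:Mon 2364:Sat
Friday: 2256, 2284, 2324, 2352 → 4.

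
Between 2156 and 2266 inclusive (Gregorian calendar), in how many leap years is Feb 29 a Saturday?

3

Leap years in 2156–2266: 27 of them.
Feb 29 weekday advances by 5 (mod 7) from one leap year to the next four years later (or differs when a century non-leap intervenes).
Leap-day weekdays: 2156:Sun 2160:Fri 2164:Wed 2168:Mon 2172:Sat✓ 2176:Thu 2180:Tue 2184:Sun 2188:Fri 2192:Wed 2196:Mon 2204:Wed 2208:Mon 2212:Sat✓ 2216:Thu 2220:Tue 2224:Sun 2228:Fri 2232:Wed 2236:Mon 2240:Sat✓ 2244:Thu 2248:Tue 2252:Sun 2256:Fri 2260:Wed 2264:Mon
Saturday: 2172, 2212, 2240 → 3.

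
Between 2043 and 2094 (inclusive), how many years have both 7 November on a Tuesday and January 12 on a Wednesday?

2

Check each year's weekday for 7 November and January 12:
  2043: Sat/Mon  2044: Mon/Tue  2045: Tue/Thu  2046: Wed/Fri  2047: Thu/Sat  2048: Sat/Sun  2049: Sun/Tue  2050: Mon/Wed  2051: Tue/Thu  2052: Thu/Fri  2053: Fri/Sun  2054: Sat/Mon  2055: Sun/Tue  2056: Tue/Wed ✓  …(24 more)…  2081: Fri/Sun  2082: Sat/Mon  2083: Sun/Tue  2084: Tue/Wed ✓  2085: Wed/Fri  2086: Thu/Sat  2087: Fri/Sun  2088: Sun/Mon  2089: Mon/Wed  2090: Tue/Thu  2091: Wed/Fri  2092: Fri/Sat  2093: Sat/Mon  2094: Sun/Tue
Both conditions hold in: 2056, 2084 — 2.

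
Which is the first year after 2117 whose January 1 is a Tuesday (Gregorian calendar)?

Jan 1 advances by 2 weekdays after a leap year and by 1 after a common year.
2117: Jan 1 is Friday.
2118: Saturday
2119: Sunday
2120: Monday (leap)
2121: Wednesday
2122: Thursday
2123: Friday
2124: Saturday (leap)
2125: Monday
2126: Tuesday
2126 begins on a Tuesday

2126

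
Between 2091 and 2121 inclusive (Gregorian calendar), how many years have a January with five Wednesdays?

January has 31 days; it has five Wednesdays when Wednesday falls among the first (month-length − 28) days — i.e. when January 1 is one of Wednesday/Tuesday/Monday.
January 1 by year: 2091:Mon✓ 2092:Tue✓ 2093:Thu 2094:Fri 2095:Sat 2096:Sun 2097:Tue✓ 2098:Wed✓ 2099:Thu 2100:Fri 2101:Sat 2102:Sun 2103:Mon✓ 2104:Tue✓ 2105:Thu 2106:Fri 2107:Sat 2108:Sun 2109:Tue✓ 2110:Wed✓ 2111:Thu 2112:Fri 2113:Sun 2114:Mon✓ 2115:Tue✓ 2116:Wed✓ 2117:Fri 2118:Sat 2119:Sun 2120:Mon✓ 2121:Wed✓
Years with five Wednesdays: 2091, 2092, 2097, 2098, 2103, 2104, 2109, 2110, 2114, 2115, 2116, 2120, 2121 → 13.

13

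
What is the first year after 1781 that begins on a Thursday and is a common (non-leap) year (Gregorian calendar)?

Jan 1 advances by 2 weekdays after a leap year and by 1 after a common year.
1781: Jan 1 is Monday.
1782: Tuesday
1783: Wednesday
1784: Thursday (leap)
1785: Saturday
1786: Sunday
1787: Monday
1788: Tuesday (leap)
1789: Thursday
1789 begins on a Thursday and is a common year.

1789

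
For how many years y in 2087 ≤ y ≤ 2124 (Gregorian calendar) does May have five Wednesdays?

May has 31 days; it has five Wednesdays when Wednesday falls among the first (month-length − 28) days — i.e. when May 1 is one of Wednesday/Tuesday/Monday.
May 1 by year: 2087:Thu 2088:Sat 2089:Sun 2090:Mon✓ 2091:Tue✓ 2092:Thu 2093:Fri 2094:Sat 2095:Sun 2096:Tue✓ 2097:Wed✓ 2098:Thu 2099:Fri 2100:Sat 2101:Sun …(8 more)… 2110:Thu 2111:Fri 2112:Sun 2113:Mon✓ 2114:Tue✓ 2115:Wed✓ 2116:Fri 2117:Sat 2118:Sun 2119:Mon✓ 2120:Wed✓ 2121:Thu 2122:Fri 2123:Sat 2124:Mon✓
Years with five Wednesdays: 2090, 2091, 2096, 2097, 2102, 2103, 2108, 2109, 2113, 2114, 2115, 2119, 2120, 2124 → 14.

14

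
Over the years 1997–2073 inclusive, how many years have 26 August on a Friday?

Track 26 August's weekday year by year (advancing +1, or +2 across a Feb 29):
  1997: Tue  1998: Wed (+1)  1999: Thu (+1)  2000: Sat (+2)  2001: Sun (+1)
  2002: Mon (+1)  2003: Tue (+1)  2004: Thu (+2)  2005: Fri (+1) ✓  2006: Sat (+1)
  2007: Sun (+1)  2008: Tue (+2)  2009: Wed (+1)  2010: Thu (+1)  … (49 more years) …
  2060: Thu (+2)  2061: Fri (+1) ✓  2062: Sat (+1)  2063: Sun (+1)  2064: Tue (+2)
  2065: Wed (+1)  2066: Thu (+1)  2067: Fri (+1) ✓  2068: Sun (+2)  2069: Mon (+1)
  2070: Tue (+1)  2071: Wed (+1)  2072: Fri (+2) ✓  2073: Sat (+1)
Friday years: 2005, 2011, 2016, 2022, 2033, 2039, 2044, 2050, 2061, 2067, 2072 — 11 in total.

11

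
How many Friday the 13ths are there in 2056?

1

Check the 13th of each month of 2056: Jan 13: Thu, Feb 13: Sun, Mar 13: Mon, Apr 13: Thu, May 13: Sat, Jun 13: Tue, Jul 13: Thu, Aug 13: Sun, Sep 13: Wed, Oct 13: Fri, Nov 13: Mon, Dec 13: Wed.
Friday occurs in October — 1 month.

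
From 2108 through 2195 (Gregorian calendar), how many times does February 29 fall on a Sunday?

3

Leap years in 2108–2195: 22 of them.
Feb 29 weekday advances by 5 (mod 7) from one leap year to the next four years later (or differs when a century non-leap intervenes).
Leap-day weekdays: 2108:Wed 2112:Mon 2116:Sat 2120:Thu 2124:Tue 2128:Sun✓ 2132:Fri 2136:Wed 2140:Mon 2144:Sat 2148:Thu 2152:Tue 2156:Sun✓ 2160:Fri 2164:Wed 2168:Mon 2172:Sat 2176:Thu 2180:Tue 2184:Sun✓ 2188:Fri 2192:Wed
Sunday: 2128, 2156, 2184 → 3.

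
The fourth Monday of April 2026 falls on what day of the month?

27

April 1, 2026 is a Wednesday, so the first Monday is the 6th.
The fourth Monday is 6 + 21 = 27.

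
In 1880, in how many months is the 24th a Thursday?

Check the 24th of each month of 1880: Jan 24: Sat, Feb 24: Tue, Mar 24: Wed, Apr 24: Sat, May 24: Mon, Jun 24: Thu, Jul 24: Sat, Aug 24: Tue, Sep 24: Fri, Oct 24: Sun, Nov 24: Wed, Dec 24: Fri.
Thursday occurs in June — 1 month.

1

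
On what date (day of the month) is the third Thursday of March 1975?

20

March 1, 1975 is a Saturday, so the first Thursday is the 6th.
The third Thursday is 6 + 14 = 20.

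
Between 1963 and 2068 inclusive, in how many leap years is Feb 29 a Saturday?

4

Leap years in 1963–2068: 27 of them.
Feb 29 weekday advances by 5 (mod 7) from one leap year to the next four years later (or differs when a century non-leap intervenes).
Leap-day weekdays: 1964:Sat✓ 1968:Thu 1972:Tue 1976:Sun 1980:Fri 1984:Wed 1988:Mon 1992:Sat✓ 1996:Thu 2000:Tue 2004:Sun 2008:Fri 2012:Wed 2016:Mon 2020:Sat✓ 2024:Thu 2028:Tue 2032:Sun 2036:Fri 2040:Wed 2044:Mon 2048:Sat✓ 2052:Thu 2056:Tue 2060:Sun 2064:Fri 2068:Wed
Saturday: 1964, 1992, 2020, 2048 → 4.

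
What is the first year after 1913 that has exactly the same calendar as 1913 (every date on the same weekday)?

1919

Two years share a calendar iff Jan 1 falls on the same weekday and both are leap or both are common. 1913: Jan 1 is Wednesday, common year.
1914: Jan 1 Thursday, common
1915: Jan 1 Friday, common
1916: Jan 1 Saturday, leap
1917: Jan 1 Monday, common
1918: Jan 1 Tuesday, common
1919: Jan 1 Wednesday, common
1919 matches on both conditions.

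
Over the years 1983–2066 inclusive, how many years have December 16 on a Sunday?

12

Track December 16's weekday year by year (advancing +1, or +2 across a Feb 29):
  1983: Fri  1984: Sun (+2) ✓  1985: Mon (+1)  1986: Tue (+1)  1987: Wed (+1)
  1988: Fri (+2)  1989: Sat (+1)  1990: Sun (+1) ✓  1991: Mon (+1)  1992: Wed (+2)
  1993: Thu (+1)  1994: Fri (+1)  1995: Sat (+1)  1996: Mon (+2)  … (56 more years) …
  2053: Tue (+1)  2054: Wed (+1)  2055: Thu (+1)  2056: Sat (+2)  2057: Sun (+1) ✓
  2058: Mon (+1)  2059: Tue (+1)  2060: Thu (+2)  2061: Fri (+1)  2062: Sat (+1)
  2063: Sun (+1) ✓  2064: Tue (+2)  2065: Wed (+1)  2066: Thu (+1)
Sunday years: 1984, 1990, 2001, 2007, 2012, 2018, 2029, 2035, 2040, 2046, 2057, 2063 — 12 in total.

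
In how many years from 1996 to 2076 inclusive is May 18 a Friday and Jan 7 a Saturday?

Check each year's weekday for May 18 and Jan 7:
  1996: Sat/Sun  1997: Sun/Tue  1998: Mon/Wed  1999: Tue/Thu  2000: Thu/Fri  2001: Fri/Sun  2002: Sat/Mon  2003: Sun/Tue  2004: Tue/Wed  2005: Wed/Fri  2006: Thu/Sat  2007: Fri/Sun  2008: Sun/Mon  2009: Mon/Wed  …(53 more)…  2063: Fri/Sun  2064: Sun/Mon  2065: Mon/Wed  2066: Tue/Thu  2067: Wed/Fri  2068: Fri/Sat ✓  2069: Sat/Mon  2070: Sun/Tue  2071: Mon/Wed  2072: Wed/Thu  2073: Thu/Sat  2074: Fri/Sun  2075: Sat/Mon  2076: Mon/Tue
Both conditions hold in: 2012, 2040, 2068 — 3.

3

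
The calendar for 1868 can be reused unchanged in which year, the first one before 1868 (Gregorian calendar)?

1840

Two years share a calendar iff Jan 1 falls on the same weekday and both are leap or both are common. 1868: Jan 1 is Wednesday, leap year.
1867: Jan 1 Tuesday, common
1866: Jan 1 Monday, common
1865: Jan 1 Sunday, common
1864: Jan 1 Friday, leap
1863: Jan 1 Thursday, common
1862: Jan 1 Wednesday, common
1861: Jan 1 Tuesday, common
1860: Jan 1 Sunday, leap
1859: Jan 1 Saturday, common
1858: Jan 1 Friday, common
1857: Jan 1 Thursday, common
1856: Jan 1 Tuesday, leap
1855: Jan 1 Monday, common
1854: Jan 1 Sunday, common
1853: Jan 1 Saturday, common
1852: Jan 1 Thursday, leap
1851: Jan 1 Wednesday, common
1850: Jan 1 Tuesday, common
1849: Jan 1 Monday, common
1848: Jan 1 Saturday, leap
1847: Jan 1 Friday, common
1846: Jan 1 Thursday, common
1845: Jan 1 Wednesday, common
1844: Jan 1 Monday, leap
1843: Jan 1 Sunday, common
1842: Jan 1 Saturday, common
1841: Jan 1 Friday, common
1840: Jan 1 Wednesday, leap
1840 matches on both conditions.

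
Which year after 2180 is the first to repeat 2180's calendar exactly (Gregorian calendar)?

Two years share a calendar iff Jan 1 falls on the same weekday and both are leap or both are common. 2180: Jan 1 is Saturday, leap year.
2181: Jan 1 Monday, common
2182: Jan 1 Tuesday, common
2183: Jan 1 Wednesday, common
2184: Jan 1 Thursday, leap
2185: Jan 1 Saturday, common
2186: Jan 1 Sunday, common
2187: Jan 1 Monday, common
2188: Jan 1 Tuesday, leap
2189: Jan 1 Thursday, common
2190: Jan 1 Friday, common
2191: Jan 1 Saturday, common
2192: Jan 1 Sunday, leap
2193: Jan 1 Tuesday, common
2194: Jan 1 Wednesday, common
2195: Jan 1 Thursday, common
2196: Jan 1 Friday, leap
2197: Jan 1 Sunday, common
2198: Jan 1 Monday, common
2199: Jan 1 Tuesday, common
2200: Jan 1 Wednesday, common
2201: Jan 1 Thursday, common
2202: Jan 1 Friday, common
2203: Jan 1 Saturday, common
2204: Jan 1 Sunday, leap
2205: Jan 1 Tuesday, common
2206: Jan 1 Wednesday, common
2207: Jan 1 Thursday, common
2208: Jan 1 Friday, leap
2209: Jan 1 Sunday, common
2210: Jan 1 Monday, common
2211: Jan 1 Tuesday, common
2212: Jan 1 Wednesday, leap
2213: Jan 1 Friday, common
2214: Jan 1 Saturday, common
2215: Jan 1 Sunday, common
2216: Jan 1 Monday, leap
2217: Jan 1 Wednesday, common
2218: Jan 1 Thursday, common
2219: Jan 1 Friday, common
2220: Jan 1 Saturday, leap
2220 matches on both conditions.

2220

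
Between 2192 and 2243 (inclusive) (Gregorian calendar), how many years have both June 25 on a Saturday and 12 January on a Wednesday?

Check each year's weekday for June 25 and 12 January:
  2192: Mon/Thu  2193: Tue/Sat  2194: Wed/Sun  2195: Thu/Mon  2196: Sat/Tue  2197: Sun/Thu  2198: Mon/Fri  2199: Tue/Sat  2200: Wed/Sun  2201: Thu/Mon  2202: Fri/Tue  2203: Sat/Wed ✓  2204: Mon/Thu  2205: Tue/Sat  …(24 more)…  2230: Fri/Tue  2231: Sat/Wed ✓  2232: Mon/Thu  2233: Tue/Sat  2234: Wed/Sun  2235: Thu/Mon  2236: Sat/Tue  2237: Sun/Thu  2238: Mon/Fri  2239: Tue/Sat  2240: Thu/Sun  2241: Fri/Tue  2242: Sat/Wed ✓  2243: Sun/Thu
Both conditions hold in: 2203, 2214, 2225, 2231, 2242 — 5.

5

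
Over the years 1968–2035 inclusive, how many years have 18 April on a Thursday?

10

Track 18 April's weekday year by year (advancing +1, or +2 across a Feb 29):
  1968: Thu ✓  1969: Fri (+1)  1970: Sat (+1)  1971: Sun (+1)  1972: Tue (+2)
  1973: Wed (+1)  1974: Thu (+1) ✓  1975: Fri (+1)  1976: Sun (+2)  1977: Mon (+1)
  1978: Tue (+1)  1979: Wed (+1)  1980: Fri (+2)  1981: Sat (+1)  … (40 more years) …
  2022: Mon (+1)  2023: Tue (+1)  2024: Thu (+2) ✓  2025: Fri (+1)  2026: Sat (+1)
  2027: Sun (+1)  2028: Tue (+2)  2029: Wed (+1)  2030: Thu (+1) ✓  2031: Fri (+1)
  2032: Sun (+2)  2033: Mon (+1)  2034: Tue (+1)  2035: Wed (+1)
Thursday years: 1968, 1974, 1985, 1991, 1996, 2002, 2013, 2019, 2024, 2030 — 10 in total.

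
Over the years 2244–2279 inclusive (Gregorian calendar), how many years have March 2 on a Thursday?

Track March 2's weekday year by year (advancing +1, or +2 across a Feb 29):
  2244: Sat  2245: Sun (+1)  2246: Mon (+1)  2247: Tue (+1)  2248: Thu (+2) ✓
  2249: Fri (+1)  2250: Sat (+1)  2251: Sun (+1)  2252: Tue (+2)  2253: Wed (+1)
  2254: Thu (+1) ✓  2255: Fri (+1)  2256: Sun (+2)  2257: Mon (+1)  … (8 more years) …
  2266: Fri (+1)  2267: Sat (+1)  2268: Mon (+2)  2269: Tue (+1)  2270: Wed (+1)
  2271: Thu (+1) ✓  2272: Sat (+2)  2273: Sun (+1)  2274: Mon (+1)  2275: Tue (+1)
  2276: Thu (+2) ✓  2277: Fri (+1)  2278: Sat (+1)  2279: Sun (+1)
Thursday years: 2248, 2254, 2265, 2271, 2276 — 5 in total.

5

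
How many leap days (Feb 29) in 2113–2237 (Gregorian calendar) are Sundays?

Leap years in 2113–2237: 30 of them.
Feb 29 weekday advances by 5 (mod 7) from one leap year to the next four years later (or differs when a century non-leap intervenes).
Leap-day weekdays: 2116:Sat 2120:Thu 2124:Tue 2128:Sun✓ 2132:Fri 2136:Wed 2140:Mon 2144:Sat 2148:Thu 2152:Tue 2156:Sun✓ 2160:Fri 2164:Wed …(4 more)… 2184:Sun✓ 2188:Fri 2192:Wed 2196:Mon 2204:Wed 2208:Mon 2212:Sat 2216:Thu 2220:Tue 2224:Sun✓ 2228:Fri 2232:Wed 2236:Mon
Sunday: 2128, 2156, 2184, 2224 → 4.

4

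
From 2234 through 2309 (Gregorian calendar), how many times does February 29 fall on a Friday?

2

Leap years in 2234–2309: 18 of them.
Feb 29 weekday advances by 5 (mod 7) from one leap year to the next four years later (or differs when a century non-leap intervenes).
Leap-day weekdays: 2236:Mon 2240:Sat 2244:Thu 2248:Tue 2252:Sun 2256:Fri✓ 2260:Wed 2264:Mon 2268:Sat 2272:Thu 2276:Tue 2280:Sun 2284:Fri✓ 2288:Wed 2292:Mon 2296:Sat 2304:Mon 2308:Sat
Friday: 2256, 2284 → 2.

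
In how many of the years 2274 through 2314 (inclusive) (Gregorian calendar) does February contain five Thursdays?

1

February has 28 days (29 in leap years); it has five Thursdays when Thursday falls among the first (month-length − 28) days — i.e. when February 1 is Thursday in a leap year (never in a common year).
February 1 by year: 2274:Sun 2275:Mon 2276:Tue 2277:Thu 2278:Fri 2279:Sat 2280:Sun 2281:Tue 2282:Wed 2283:Thu 2284:Fri 2285:Sun 2286:Mon 2287:Tue 2288:Wed …(11 more)… 2300:Thu 2301:Fri 2302:Sat 2303:Sun 2304:Mon 2305:Wed 2306:Thu 2307:Fri 2308:Sat 2309:Mon 2310:Tue 2311:Wed 2312:Thu✓ 2313:Sat 2314:Sun
Years with five Thursdays: 2312 → 1.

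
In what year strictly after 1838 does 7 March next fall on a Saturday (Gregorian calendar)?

From one year to the next, a fixed date's weekday advances by 1, or by 2 when a Feb 29 lies between the two dates.
1838: March 7 is Wednesday.
1839: Thursday (+1)
1840: Saturday (+2)
7 March falls on a Saturday in 1840.

1840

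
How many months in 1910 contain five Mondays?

4

A month of length L has five Mondays iff its first Monday is on day ≤ L−28 (so day 1–3 in a 31-day month, 1–2 in a 30-day month, day 1 in a leap February).
Checking each month of 1910: Jan starts Sat (31d) ✓; Feb starts Tue (28d); Mar starts Tue (31d); Apr starts Fri (30d); May starts Sun (31d) ✓; Jun starts Wed (30d); Jul starts Fri (31d); Aug starts Mon (31d) ✓; Sep starts Thu (30d); Oct starts Sat (31d) ✓; Nov starts Tue (30d); Dec starts Thu (31d).
Five-Monday months: January, May, August, October → 4.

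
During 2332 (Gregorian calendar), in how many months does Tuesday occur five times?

4

A month of length L has five Tuesdays iff its first Tuesday is on day ≤ L−28 (so day 1–3 in a 31-day month, 1–2 in a 30-day month, day 1 in a leap February).
Checking each month of 2332: Jan starts Fri (31d); Feb starts Mon (29d); Mar starts Tue (31d) ✓; Apr starts Fri (30d); May starts Sun (31d) ✓; Jun starts Wed (30d); Jul starts Fri (31d); Aug starts Mon (31d) ✓; Sep starts Thu (30d); Oct starts Sat (31d); Nov starts Tue (30d) ✓; Dec starts Thu (31d).
Five-Tuesday months: March, May, August, November → 4.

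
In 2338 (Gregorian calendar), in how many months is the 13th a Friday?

1

Check the 13th of each month of 2338: Jan 13: Thu, Feb 13: Sun, Mar 13: Sun, Apr 13: Wed, May 13: Fri, Jun 13: Mon, Jul 13: Wed, Aug 13: Sat, Sep 13: Tue, Oct 13: Thu, Nov 13: Sun, Dec 13: Tue.
Friday occurs in May — 1 month.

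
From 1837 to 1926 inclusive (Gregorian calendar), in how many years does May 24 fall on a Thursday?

Track May 24's weekday year by year (advancing +1, or +2 across a Feb 29):
  1837: Wed  1838: Thu (+1) ✓  1839: Fri (+1)  1840: Sun (+2)  1841: Mon (+1)
  1842: Tue (+1)  1843: Wed (+1)  1844: Fri (+2)  1845: Sat (+1)  1846: Sun (+1)
  1847: Mon (+1)  1848: Wed (+2)  1849: Thu (+1) ✓  1850: Fri (+1)  … (62 more years) …
  1913: Sat (+1)  1914: Sun (+1)  1915: Mon (+1)  1916: Wed (+2)  1917: Thu (+1) ✓
  1918: Fri (+1)  1919: Sat (+1)  1920: Mon (+2)  1921: Tue (+1)  1922: Wed (+1)
  1923: Thu (+1) ✓  1924: Sat (+2)  1925: Sun (+1)  1926: Mon (+1)
Thursday years: 1838, 1849, 1855, 1860, 1866, 1877, 1883, 1888, 1894, 1900, 1906, 1917, 1923 — 13 in total.

13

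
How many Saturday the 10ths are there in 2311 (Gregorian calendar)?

1

Check the 10th of each month of 2311: Jan 10: Tue, Feb 10: Fri, Mar 10: Fri, Apr 10: Mon, May 10: Wed, Jun 10: Sat, Jul 10: Mon, Aug 10: Thu, Sep 10: Sun, Oct 10: Tue, Nov 10: Fri, Dec 10: Sun.
Saturday occurs in June — 1 month.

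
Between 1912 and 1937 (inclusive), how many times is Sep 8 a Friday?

Track Sep 8's weekday year by year (advancing +1, or +2 across a Feb 29):
  1912: Sun  1913: Mon (+1)  1914: Tue (+1)  1915: Wed (+1)  1916: Fri (+2) ✓
  1917: Sat (+1)  1918: Sun (+1)  1919: Mon (+1)  1920: Wed (+2)  1921: Thu (+1)
  1922: Fri (+1) ✓  1923: Sat (+1)  1924: Mon (+2)  1925: Tue (+1)  1926: Wed (+1)
  1927: Thu (+1)  1928: Sat (+2)  1929: Sun (+1)  1930: Mon (+1)  1931: Tue (+1)
  1932: Thu (+2)  1933: Fri (+1) ✓  1934: Sat (+1)  1935: Sun (+1)  1936: Tue (+2)
  1937: Wed (+1)
Friday years: 1916, 1922, 1933 — 3 in total.

3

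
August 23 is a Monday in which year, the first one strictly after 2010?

From one year to the next, a fixed date's weekday advances by 1, or by 2 when a Feb 29 lies between the two dates.
2010: August 23 is Monday.
2011: Tuesday (+1)
2012: Thursday (+2)
2013: Friday (+1)
2014: Saturday (+1)
2015: Sunday (+1)
2016: Tuesday (+2)
2017: Wednesday (+1)
2018: Thursday (+1)
2019: Friday (+1)
2020: Sunday (+2)
2021: Monday (+1)
August 23 falls on a Monday in 2021.

2021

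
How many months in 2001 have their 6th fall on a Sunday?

Check the 6th of each month of 2001: Jan 6: Sat, Feb 6: Tue, Mar 6: Tue, Apr 6: Fri, May 6: Sun, Jun 6: Wed, Jul 6: Fri, Aug 6: Mon, Sep 6: Thu, Oct 6: Sat, Nov 6: Tue, Dec 6: Thu.
Sunday occurs in May — 1 month.

1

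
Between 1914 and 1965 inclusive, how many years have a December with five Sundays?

22

December has 31 days; it has five Sundays when Sunday falls among the first (month-length − 28) days — i.e. when December 1 is one of Sunday/Saturday/Friday.
December 1 by year: 1914:Tue 1915:Wed 1916:Fri✓ 1917:Sat✓ 1918:Sun✓ 1919:Mon 1920:Wed 1921:Thu 1922:Fri✓ 1923:Sat✓ 1924:Mon 1925:Tue 1926:Wed 1927:Thu 1928:Sat✓ …(22 more)… 1951:Sat✓ 1952:Mon 1953:Tue 1954:Wed 1955:Thu 1956:Sat✓ 1957:Sun✓ 1958:Mon 1959:Tue 1960:Thu 1961:Fri✓ 1962:Sat✓ 1963:Sun✓ 1964:Tue 1965:Wed
Years with five Sundays: 1916, 1917, 1918, 1922, 1923, 1928, 1929, 1933, 1934, 1935, 1939, 1940, 1944, 1945, 1946, 1950, 1951, 1956, 1957, 1961, 1962, 1963 → 22.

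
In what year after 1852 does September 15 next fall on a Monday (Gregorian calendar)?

From one year to the next, a fixed date's weekday advances by 1, or by 2 when a Feb 29 lies between the two dates.
1852: September 15 is Wednesday.
1853: Thursday (+1)
1854: Friday (+1)
1855: Saturday (+1)
1856: Monday (+2)
September 15 falls on a Monday in 1856.

1856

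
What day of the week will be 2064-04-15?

Tuesday

January 1, 2064 is a Tuesday.
April 15 is day 106 of the year, i.e. 105 days after Jan 1.
105 mod 7 = 0, so advance 0 weekdays from Tuesday: Tuesday.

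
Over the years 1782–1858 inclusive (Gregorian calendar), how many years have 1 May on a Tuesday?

Track 1 May's weekday year by year (advancing +1, or +2 across a Feb 29):
  1782: Wed  1783: Thu (+1)  1784: Sat (+2)  1785: Sun (+1)  1786: Mon (+1)
  1787: Tue (+1) ✓  1788: Thu (+2)  1789: Fri (+1)  1790: Sat (+1)  1791: Sun (+1)
  1792: Tue (+2) ✓  1793: Wed (+1)  1794: Thu (+1)  1795: Fri (+1)  … (49 more years) …
  1845: Thu (+1)  1846: Fri (+1)  1847: Sat (+1)  1848: Mon (+2)  1849: Tue (+1) ✓
  1850: Wed (+1)  1851: Thu (+1)  1852: Sat (+2)  1853: Sun (+1)  1854: Mon (+1)
  1855: Tue (+1) ✓  1856: Thu (+2)  1857: Fri (+1)  1858: Sat (+1)
Tuesday years: 1787, 1792, 1798, 1804, 1810, 1821, 1827, 1832, 1838, 1849, 1855 — 11 in total.

11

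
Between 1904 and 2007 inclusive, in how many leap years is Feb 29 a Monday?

Leap years in 1904–2007: 26 of them.
Feb 29 weekday advances by 5 (mod 7) from one leap year to the next four years later (or differs when a century non-leap intervenes).
Leap-day weekdays: 1904:Mon✓ 1908:Sat 1912:Thu 1916:Tue 1920:Sun 1924:Fri 1928:Wed 1932:Mon✓ 1936:Sat 1940:Thu 1944:Tue 1948:Sun 1952:Fri 1956:Wed 1960:Mon✓ 1964:Sat 1968:Thu 1972:Tue 1976:Sun 1980:Fri 1984:Wed 1988:Mon✓ 1992:Sat 1996:Thu 2000:Tue 2004:Sun
Monday: 1904, 1932, 1960, 1988 → 4.

4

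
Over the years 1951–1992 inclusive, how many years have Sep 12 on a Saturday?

7

Track Sep 12's weekday year by year (advancing +1, or +2 across a Feb 29):
  1951: Wed  1952: Fri (+2)  1953: Sat (+1) ✓  1954: Sun (+1)  1955: Mon (+1)
  1956: Wed (+2)  1957: Thu (+1)  1958: Fri (+1)  1959: Sat (+1) ✓  1960: Mon (+2)
  1961: Tue (+1)  1962: Wed (+1)  1963: Thu (+1)  1964: Sat (+2) ✓  … (14 more years) …
  1979: Wed (+1)  1980: Fri (+2)  1981: Sat (+1) ✓  1982: Sun (+1)  1983: Mon (+1)
  1984: Wed (+2)  1985: Thu (+1)  1986: Fri (+1)  1987: Sat (+1) ✓  1988: Mon (+2)
  1989: Tue (+1)  1990: Wed (+1)  1991: Thu (+1)  1992: Sat (+2) ✓
Saturday years: 1953, 1959, 1964, 1970, 1981, 1987, 1992 — 7 in total.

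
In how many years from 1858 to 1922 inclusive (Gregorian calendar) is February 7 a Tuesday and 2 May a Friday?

0

Check each year's weekday for February 7 and 2 May:
  1858: Sun/Sun  1859: Mon/Mon  1860: Tue/Wed  1861: Thu/Thu  1862: Fri/Fri  1863: Sat/Sat  1864: Sun/Mon  1865: Tue/Tue  1866: Wed/Wed  1867: Thu/Thu  1868: Fri/Sat  1869: Sun/Sun  1870: Mon/Mon  1871: Tue/Tue  …(37 more)…  1909: Sun/Sun  1910: Mon/Mon  1911: Tue/Tue  1912: Wed/Thu  1913: Fri/Fri  1914: Sat/Sat  1915: Sun/Sun  1916: Mon/Tue  1917: Wed/Wed  1918: Thu/Thu  1919: Fri/Fri  1920: Sat/Sun  1921: Mon/Mon  1922: Tue/Tue
Both conditions hold in: no year — 0.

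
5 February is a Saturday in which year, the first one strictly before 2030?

2028

From one year to the next, a fixed date's weekday advances by 1, or by 2 when a Feb 29 lies between the two dates.
2030: February 5 is Tuesday.
2029: Monday (−1)
2028: Saturday (−2)
5 February falls on a Saturday in 2028.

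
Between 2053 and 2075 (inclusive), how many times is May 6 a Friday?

Track May 6's weekday year by year (advancing +1, or +2 across a Feb 29):
  2053: Tue  2054: Wed (+1)  2055: Thu (+1)  2056: Sat (+2)  2057: Sun (+1)
  2058: Mon (+1)  2059: Tue (+1)  2060: Thu (+2)  2061: Fri (+1) ✓  2062: Sat (+1)
  2063: Sun (+1)  2064: Tue (+2)  2065: Wed (+1)  2066: Thu (+1)  2067: Fri (+1) ✓
  2068: Sun (+2)  2069: Mon (+1)  2070: Tue (+1)  2071: Wed (+1)  2072: Fri (+2) ✓
  2073: Sat (+1)  2074: Sun (+1)  2075: Mon (+1)
Friday years: 2061, 2067, 2072 — 3 in total.

3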